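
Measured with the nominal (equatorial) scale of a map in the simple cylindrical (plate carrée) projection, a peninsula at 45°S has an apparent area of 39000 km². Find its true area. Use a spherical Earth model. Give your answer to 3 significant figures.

For the equirectangular projection with φ₀ = 0 (plate carrée), h = 1 along meridians and k = sec φ along parallels.
Areal scale = h·k = 1 × sec φ; at 45°, h = 1.000, k = 1.414, so h·k = 1.414.
True area = apparent / (areal scale) = 39000 / 1.414 ≈ 27600 km².

27600 km²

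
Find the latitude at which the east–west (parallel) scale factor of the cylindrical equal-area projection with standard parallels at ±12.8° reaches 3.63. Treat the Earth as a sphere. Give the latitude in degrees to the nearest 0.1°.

For cylindrical equal-area with standard parallel φ₀, h = cos φ / cos φ₀ and k = cos φ₀ / cos φ, so h·k = 1.
k = cos φ₀ / cos φ = 3.63  ⇒  cos φ = cos 12.8° / 3.63 = 0.2686.
φ = arccos(0.2686) ≈ 74.4°.

74.4°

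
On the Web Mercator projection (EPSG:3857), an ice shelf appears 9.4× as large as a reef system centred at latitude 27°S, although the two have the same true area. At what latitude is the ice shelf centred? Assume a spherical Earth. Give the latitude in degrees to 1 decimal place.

73.1°

Mercator areal scale is sec²φ, so apparent-area ratio = sec²φ₁ / sec²φ₂ = cos²φ₂ / cos²φ₁.
cos²φ₂ / cos²φ₁ = 9.4  ⇒  cos φ₁ = cos 27° / √9.4 = 0.8910/3.066 = 0.2906.
φ₁ = arccos(0.2906) ≈ 73.1°.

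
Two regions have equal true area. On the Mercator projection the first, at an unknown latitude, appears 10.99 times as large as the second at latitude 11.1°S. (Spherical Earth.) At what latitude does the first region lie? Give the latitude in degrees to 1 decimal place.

72.8°

For equal true areas on Mercator, apparent areas scale as sec²φ, so the ratio is cos²φ₂ / cos²φ₁.
cos²φ₂ / cos²φ₁ = 10.99  ⇒  cos φ₁ = cos 11.1° / √10.99 = 0.9813/3.315 = 0.2960.
φ₁ = arccos(0.2960) ≈ 72.8°.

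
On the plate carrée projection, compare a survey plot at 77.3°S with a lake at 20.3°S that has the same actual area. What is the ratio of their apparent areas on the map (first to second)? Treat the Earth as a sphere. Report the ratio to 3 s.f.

4.27

Plate carrée maps x = Rλ, y = Rφ. The meridian scale is h = 1 and the parallel scale is k = 1/cos φ = sec φ.
Areal scale at 77.3°: h·k = 1.000 × 4.549 = 4.549.
Areal scale at 20.3°: h·k = 1.000 × 1.066 = 1.066.
Ratio = 4.549/1.066 ≈ 4.27.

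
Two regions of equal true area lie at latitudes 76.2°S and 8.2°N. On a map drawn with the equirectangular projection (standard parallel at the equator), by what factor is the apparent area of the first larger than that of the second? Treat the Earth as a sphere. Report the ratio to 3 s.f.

4.15

Plate carrée maps x = Rλ, y = Rφ. The meridian scale is h = 1 and the parallel scale is k = 1/cos φ = sec φ.
Areal scale at 76.2°: h·k = 1.000 × 4.192 = 4.192.
Areal scale at 8.2°: h·k = 1.000 × 1.010 = 1.010.
Ratio = 4.192/1.010 ≈ 4.15.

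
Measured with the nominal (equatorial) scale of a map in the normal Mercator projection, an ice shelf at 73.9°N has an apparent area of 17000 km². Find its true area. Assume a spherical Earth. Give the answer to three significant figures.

1310 km²

The Mercator projection is conformal; its linear scale factor is the same in every direction and equals sec φ = 1/cos φ.
Areal scale = k² = sec²φ = 1/cos²(73.9°) = 1/0.2773² = 13.00.
True area = apparent / (areal scale) = 17000 / 13.00 ≈ 1310 km².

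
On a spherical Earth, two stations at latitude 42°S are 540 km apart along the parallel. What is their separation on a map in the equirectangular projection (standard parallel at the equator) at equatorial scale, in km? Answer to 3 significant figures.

727 km

In the plate carrée (x = Rλ, y = Rφ), meridians are true-scale (h = 1) and parallels are stretched by k = sec φ.
Along the parallel, k = sec 42° = 1/0.7431 = 1.346.
Map distance = 540 × 1.346 ≈ 727 km.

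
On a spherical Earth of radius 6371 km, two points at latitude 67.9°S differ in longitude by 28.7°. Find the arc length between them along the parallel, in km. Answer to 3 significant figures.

Arc length along a parallel = R cos φ · Δλ (with Δλ in radians).
= 6371 × cos 67.9° × (28.7° × π/180) = 6371 × 0.3762 × 0.5009 ≈ 1200 km.

1200 km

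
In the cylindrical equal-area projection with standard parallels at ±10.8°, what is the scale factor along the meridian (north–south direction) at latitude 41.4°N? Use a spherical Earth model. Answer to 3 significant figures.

Cylindrical equal-area (φ₀ = 10.8°): h = cos φ / cos 10.8° along meridians, k = cos 10.8° / cos φ along parallels; h·k = 1.
h = cos 41.4° / cos 10.8° = 0.7501/0.9823 = 0.7636.

0.764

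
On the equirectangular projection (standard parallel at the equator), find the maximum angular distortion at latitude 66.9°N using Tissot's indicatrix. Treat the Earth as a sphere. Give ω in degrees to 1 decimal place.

51.8°

In the plate carrée (x = Rλ, y = Rφ), meridians are true-scale (h = 1) and parallels are stretched by k = sec φ.
At 66.9°: h = 1.000, k = 2.549; principal scales a = 2.549, b = 1.000.
sin(ω/2) = (a − b)/(a + b) = 1.549/3.549 = 0.4364, so ω = 2 arcsin(0.4364) ≈ 51.8°.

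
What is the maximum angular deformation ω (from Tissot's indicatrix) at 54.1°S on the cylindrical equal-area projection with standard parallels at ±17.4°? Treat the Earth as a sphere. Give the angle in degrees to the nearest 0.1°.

For cylindrical equal-area with standard parallel φ₀, h = cos φ / cos φ₀ and k = cos φ₀ / cos φ, so h·k = 1.
At 54.1°: h = 0.6145, k = 1.627; principal scales a = 1.627, b = 0.6145.
sin(ω/2) = (a − b)/(a + b) = 1.013/2.242 = 0.4518, so ω = 2 arcsin(0.4518) ≈ 53.7°.

53.7°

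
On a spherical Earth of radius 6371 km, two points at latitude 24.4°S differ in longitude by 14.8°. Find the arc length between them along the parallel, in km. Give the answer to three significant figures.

Arc length along a parallel = R cos φ · Δλ (with Δλ in radians).
= 6371 × cos 24.4° × (14.8° × π/180) = 6371 × 0.9107 × 0.2583 ≈ 1500 km.

1500 km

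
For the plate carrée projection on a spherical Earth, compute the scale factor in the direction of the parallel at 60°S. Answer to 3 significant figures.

2.00

For the equirectangular projection with φ₀ = 0 (plate carrée), h = 1 along meridians and k = sec φ along parallels.
k = 1/cos 60° = 1/0.5000 = 2.000.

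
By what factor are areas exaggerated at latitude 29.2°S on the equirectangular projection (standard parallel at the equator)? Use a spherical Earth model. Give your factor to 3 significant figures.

Plate carrée maps x = Rλ, y = Rφ. The meridian scale is h = 1 and the parallel scale is k = 1/cos φ = sec φ.
Areal scale = h·k = 1 × sec φ; at 29.2°, h = 1.000, k = 1.146, so h·k = 1.146.

1.15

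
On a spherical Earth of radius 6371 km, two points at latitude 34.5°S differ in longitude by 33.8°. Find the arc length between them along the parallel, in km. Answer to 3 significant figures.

Arc length along a parallel = R cos φ · Δλ (with Δλ in radians).
= 6371 × cos 34.5° × (33.8° × π/180) = 6371 × 0.8241 × 0.5899 ≈ 3100 km.

3100 km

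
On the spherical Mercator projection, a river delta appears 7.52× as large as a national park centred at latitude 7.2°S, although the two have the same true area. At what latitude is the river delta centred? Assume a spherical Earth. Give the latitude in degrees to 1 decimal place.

On Mercator, (apparent₁)/(apparent₂) = sec²φ₁ / sec²φ₂ when true areas are equal.
cos²φ₂ / cos²φ₁ = 7.52  ⇒  cos φ₁ = cos 7.2° / √7.52 = 0.9921/2.742 = 0.3618.
φ₁ = arccos(0.3618) ≈ 68.8°.

68.8°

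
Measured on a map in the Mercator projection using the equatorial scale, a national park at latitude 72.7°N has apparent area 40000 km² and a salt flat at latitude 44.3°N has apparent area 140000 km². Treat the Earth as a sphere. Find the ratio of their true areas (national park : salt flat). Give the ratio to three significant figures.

0.0493

Since Mercator area scale is 1/cos²φ, the true area equals the apparent area multiplied by cos²φ.
True area of national park: 40000 × cos²(72.7°) = 40000 × 0.08843 = 3537 km².
True area of salt flat: 140000 × cos²(44.3°) = 140000 × 0.5122 = 71710 km².
Ratio = 3537 / 71710 ≈ 0.0493.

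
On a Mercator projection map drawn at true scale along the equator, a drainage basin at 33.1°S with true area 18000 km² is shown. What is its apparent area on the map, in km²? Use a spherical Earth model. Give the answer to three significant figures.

25600 km²

Mercator is conformal, so the point scale is isotropic: h = k = sec φ = 1/cos φ.
Areal scale = k² = sec²φ = 1/cos²(33.1°) = 1/0.8377² = 1.425.
Apparent area = 18000 × 1.425 ≈ 25600 km².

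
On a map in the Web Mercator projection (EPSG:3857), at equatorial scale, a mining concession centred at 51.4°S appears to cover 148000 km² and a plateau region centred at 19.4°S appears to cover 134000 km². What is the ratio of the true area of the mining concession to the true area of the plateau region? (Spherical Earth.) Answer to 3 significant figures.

0.483

Since Mercator area scale is 1/cos²φ, the true area equals the apparent area multiplied by cos²φ.
True area of mining concession: 148000 × cos²(51.4°) = 148000 × 0.3892 = 57610 km².
True area of plateau region: 134000 × cos²(19.4°) = 134000 × 0.8897 = 119200 km².
Ratio = 57610 / 119200 ≈ 0.483.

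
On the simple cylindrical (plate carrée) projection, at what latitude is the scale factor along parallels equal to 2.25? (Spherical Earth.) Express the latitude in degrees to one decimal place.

63.6°

Plate carrée: h = 1, k = sec φ along parallels.
sec φ = 2.25  ⇒  cos φ = 0.4444  ⇒  φ ≈ 63.6°.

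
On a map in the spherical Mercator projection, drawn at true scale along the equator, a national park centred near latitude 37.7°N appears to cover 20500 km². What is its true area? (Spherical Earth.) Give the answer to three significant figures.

12800 km²

For Mercator, h = k = sec φ (a conformal cylindrical projection has a single point scale, 1/cos φ).
Areal scale = k² = sec²φ = 1/cos²(37.7°) = 1/0.7912² = 1.597.
True area = apparent / (areal scale) = 20500 / 1.597 ≈ 12800 km².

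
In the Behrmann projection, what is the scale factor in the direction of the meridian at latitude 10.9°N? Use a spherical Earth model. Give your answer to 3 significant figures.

1.13

Behrmann is a cylindrical equal-area projection with standard parallels at ±30°. For cylindrical equal-area with standard parallel φ₀, h = cos φ / cos φ₀ and k = cos φ₀ / cos φ, so h·k = 1.
h = cos 10.9° / cos 30° = 0.9820/0.8660 = 1.134.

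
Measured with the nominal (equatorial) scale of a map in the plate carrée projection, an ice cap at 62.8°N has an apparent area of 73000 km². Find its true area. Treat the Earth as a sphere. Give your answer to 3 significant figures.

33400 km²

For the equirectangular projection with φ₀ = 0 (plate carrée), h = 1 along meridians and k = sec φ along parallels.
Areal scale = h·k = 1 × sec φ; at 62.8°, h = 1.000, k = 2.188, so h·k = 2.188.
True area = apparent / (areal scale) = 73000 / 2.188 ≈ 33400 km².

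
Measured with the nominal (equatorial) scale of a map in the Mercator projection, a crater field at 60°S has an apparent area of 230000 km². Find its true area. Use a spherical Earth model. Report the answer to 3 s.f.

For Mercator, h = k = sec φ (a conformal cylindrical projection has a single point scale, 1/cos φ).
Areal scale = k² = sec²φ = 1/cos²(60°) = 1/0.5000² = 4.000.
True area = apparent / (areal scale) = 230000 / 4.000 ≈ 57500 km².

57500 km²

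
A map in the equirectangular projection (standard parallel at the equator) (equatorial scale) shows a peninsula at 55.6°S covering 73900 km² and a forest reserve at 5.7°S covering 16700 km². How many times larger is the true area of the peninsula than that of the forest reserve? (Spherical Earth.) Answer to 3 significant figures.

2.51

Plate carrée has h = 1 and k = sec φ, giving areal scale sec φ; true area = (apparent area) · cos φ.
True area of peninsula: 73900 × cos(55.6°) = 73900 × 0.5650 = 41750 km².
True area of forest reserve: 16700 × cos(5.7°) = 16700 × 0.9951 = 16620 km².
Ratio = 41750 / 16620 ≈ 2.51.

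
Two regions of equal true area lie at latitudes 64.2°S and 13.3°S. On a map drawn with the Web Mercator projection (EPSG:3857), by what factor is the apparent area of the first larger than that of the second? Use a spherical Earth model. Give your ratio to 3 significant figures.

5.00

Mercator is conformal with k = sec φ, so areal scale = k² = sec²φ.
At 64.2°: sec²(64.2°) = 1/0.4352² = 5.279.
At 13.3°: sec²(13.3°) = 1/0.9732² = 1.056.
Ratio = 5.279/1.056 = cos²(13.3°)/cos²(64.2°) ≈ 5.00.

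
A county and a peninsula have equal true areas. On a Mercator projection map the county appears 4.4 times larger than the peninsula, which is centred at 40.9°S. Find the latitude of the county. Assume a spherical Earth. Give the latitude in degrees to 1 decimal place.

Mercator areal scale is sec²φ, so apparent-area ratio = sec²φ₁ / sec²φ₂ = cos²φ₂ / cos²φ₁.
cos²φ₂ / cos²φ₁ = 4.4  ⇒  cos φ₁ = cos 40.9° / √4.4 = 0.7559/2.098 = 0.3603.
φ₁ = arccos(0.3603) ≈ 68.9°.

68.9°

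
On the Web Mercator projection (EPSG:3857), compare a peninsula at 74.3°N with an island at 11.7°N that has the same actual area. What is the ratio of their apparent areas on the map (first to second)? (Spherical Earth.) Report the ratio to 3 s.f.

13.1

Mercator is conformal with k = sec φ, so areal scale = k² = sec²φ.
At 74.3°: sec²(74.3°) = 1/0.2706² = 13.66.
At 11.7°: sec²(11.7°) = 1/0.9792² = 1.043.
Ratio = 13.66/1.043 = cos²(11.7°)/cos²(74.3°) ≈ 13.1.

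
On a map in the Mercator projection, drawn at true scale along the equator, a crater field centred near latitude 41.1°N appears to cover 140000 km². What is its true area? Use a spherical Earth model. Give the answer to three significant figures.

For Mercator, h = k = sec φ (a conformal cylindrical projection has a single point scale, 1/cos φ).
Areal scale = k² = sec²φ = 1/cos²(41.1°) = 1/0.7536² = 1.761.
True area = apparent / (areal scale) = 140000 / 1.761 ≈ 79500 km².

79500 km²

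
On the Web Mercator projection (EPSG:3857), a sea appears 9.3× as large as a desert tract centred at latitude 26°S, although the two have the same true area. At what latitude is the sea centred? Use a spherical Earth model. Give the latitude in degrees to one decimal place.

72.9°

Mercator areal scale is sec²φ, so apparent-area ratio = sec²φ₁ / sec²φ₂ = cos²φ₂ / cos²φ₁.
cos²φ₂ / cos²φ₁ = 9.3  ⇒  cos φ₁ = cos 26° / √9.3 = 0.8988/3.050 = 0.2947.
φ₁ = arccos(0.2947) ≈ 72.9°.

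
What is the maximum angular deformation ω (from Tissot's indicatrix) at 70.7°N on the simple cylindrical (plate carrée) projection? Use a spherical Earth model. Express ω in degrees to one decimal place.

Plate carrée maps x = Rλ, y = Rφ. The meridian scale is h = 1 and the parallel scale is k = 1/cos φ = sec φ.
At 70.7°: h = 1.000, k = 3.026; principal scales a = 3.026, b = 1.000.
sin(ω/2) = (a − b)/(a + b) = 2.026/4.026 = 0.5032, so ω = 2 arcsin(0.5032) ≈ 60.4°.

60.4°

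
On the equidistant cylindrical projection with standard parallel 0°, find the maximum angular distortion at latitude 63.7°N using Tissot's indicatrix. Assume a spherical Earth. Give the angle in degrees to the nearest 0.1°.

Plate carrée maps x = Rλ, y = Rφ. The meridian scale is h = 1 and the parallel scale is k = 1/cos φ = sec φ.
At 63.7°: h = 1.000, k = 2.257; principal scales a = 2.257, b = 1.000.
sin(ω/2) = (a − b)/(a + b) = 1.257/3.257 = 0.3859, so ω = 2 arcsin(0.3859) ≈ 45.4°.

45.4°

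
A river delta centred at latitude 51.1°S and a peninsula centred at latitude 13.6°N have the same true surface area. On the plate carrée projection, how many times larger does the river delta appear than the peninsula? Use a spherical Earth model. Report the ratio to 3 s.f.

1.55

In the plate carrée (x = Rλ, y = Rφ), meridians are true-scale (h = 1) and parallels are stretched by k = sec φ.
Areal scale at 51.1°: h·k = 1.000 × 1.592 = 1.592.
Areal scale at 13.6°: h·k = 1.000 × 1.029 = 1.029.
Ratio = 1.592/1.029 ≈ 1.55.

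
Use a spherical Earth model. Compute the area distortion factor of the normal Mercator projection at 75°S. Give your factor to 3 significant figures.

The Mercator projection is conformal; its linear scale factor is the same in every direction and equals sec φ = 1/cos φ.
Areal scale = k² = sec²φ = 1/cos²(75°) = 1/0.2588² = 14.93.

14.9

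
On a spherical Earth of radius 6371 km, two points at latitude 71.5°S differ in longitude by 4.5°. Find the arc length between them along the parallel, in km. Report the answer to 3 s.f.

Arc length along a parallel = R cos φ · Δλ (with Δλ in radians).
= 6371 × cos 71.5° × (4.5° × π/180) = 6371 × 0.3173 × 0.07854 ≈ 159 km.

159 km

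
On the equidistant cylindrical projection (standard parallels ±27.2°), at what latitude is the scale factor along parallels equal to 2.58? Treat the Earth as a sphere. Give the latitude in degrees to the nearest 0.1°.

69.8°

The equidistant cylindrical projection with φ₀ = 27.2° has h = 1 (meridians true) and k = cos φ₀ / cos φ along parallels.
k = cos φ₀ / cos φ = 2.58  ⇒  cos φ = cos 27.2° / 2.58 = 0.3447.
φ = arccos(0.3447) ≈ 69.8°.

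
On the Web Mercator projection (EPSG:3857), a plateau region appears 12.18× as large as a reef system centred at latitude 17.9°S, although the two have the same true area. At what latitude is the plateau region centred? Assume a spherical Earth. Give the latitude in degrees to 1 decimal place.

74.2°

For equal true areas on Mercator, apparent areas scale as sec²φ, so the ratio is cos²φ₂ / cos²φ₁.
cos²φ₂ / cos²φ₁ = 12.18  ⇒  cos φ₁ = cos 17.9° / √12.18 = 0.9516/3.490 = 0.2727.
φ₁ = arccos(0.2727) ≈ 74.2°.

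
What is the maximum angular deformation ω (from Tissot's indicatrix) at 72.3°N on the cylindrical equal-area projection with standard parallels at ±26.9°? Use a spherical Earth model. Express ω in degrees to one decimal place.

104.7°

For cylindrical equal-area with standard parallel φ₀, h = cos φ / cos φ₀ and k = cos φ₀ / cos φ, so h·k = 1.
At 72.3°: h = 0.3409, k = 2.933; principal scales a = 2.933, b = 0.3409.
sin(ω/2) = (a − b)/(a + b) = 2.592/3.274 = 0.7917, so ω = 2 arcsin(0.7917) ≈ 104.7°.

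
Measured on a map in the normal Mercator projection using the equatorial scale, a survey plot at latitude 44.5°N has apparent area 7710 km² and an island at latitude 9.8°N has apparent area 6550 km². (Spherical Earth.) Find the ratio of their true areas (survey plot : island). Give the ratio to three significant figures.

0.617

Mercator's areal exaggeration is sec²φ; hence true area = (apparent area) · cos²φ.
True area of survey plot: 7710 × cos²(44.5°) = 7710 × 0.5087 = 3922 km².
True area of island: 6550 × cos²(9.8°) = 6550 × 0.9710 = 6360 km².
Ratio = 3922 / 6360 ≈ 0.617.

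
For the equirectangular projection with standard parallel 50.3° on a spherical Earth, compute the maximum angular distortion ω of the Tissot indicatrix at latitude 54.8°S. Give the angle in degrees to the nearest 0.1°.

In the equirectangular projection with standard parallel φ₀ = 50.3° (x = Rλ cos φ₀, y = Rφ), meridians are true-scale (h = 1) and the parallel scale is k = cos φ₀ / cos φ.
At 54.8°: h = 1.000, k = 1.108; principal scales a = 1.108, b = 1.000.
sin(ω/2) = (a − b)/(a + b) = 0.1081/2.108 = 0.05130, so ω = 2 arcsin(0.05130) ≈ 5.9°.

5.9°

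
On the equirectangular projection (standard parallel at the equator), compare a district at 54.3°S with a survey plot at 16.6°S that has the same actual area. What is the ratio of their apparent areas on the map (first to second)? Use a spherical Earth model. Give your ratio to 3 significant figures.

For the equirectangular projection with φ₀ = 0 (plate carrée), h = 1 along meridians and k = sec φ along parallels.
Areal scale at 54.3°: h·k = 1.000 × 1.714 = 1.714.
Areal scale at 16.6°: h·k = 1.000 × 1.043 = 1.043.
Ratio = 1.714/1.043 ≈ 1.64.

1.64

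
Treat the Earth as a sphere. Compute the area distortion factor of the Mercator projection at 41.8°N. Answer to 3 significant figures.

1.80

Mercator is conformal, so the point scale is isotropic: h = k = sec φ = 1/cos φ.
Areal scale = k² = sec²φ = 1/cos²(41.8°) = 1/0.7455² = 1.799.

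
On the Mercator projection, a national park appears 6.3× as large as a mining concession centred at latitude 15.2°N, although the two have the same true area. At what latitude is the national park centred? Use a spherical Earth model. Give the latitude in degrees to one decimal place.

On Mercator, (apparent₁)/(apparent₂) = sec²φ₁ / sec²φ₂ when true areas are equal.
cos²φ₂ / cos²φ₁ = 6.3  ⇒  cos φ₁ = cos 15.2° / √6.3 = 0.9650/2.510 = 0.3845.
φ₁ = arccos(0.3845) ≈ 67.4°.

67.4°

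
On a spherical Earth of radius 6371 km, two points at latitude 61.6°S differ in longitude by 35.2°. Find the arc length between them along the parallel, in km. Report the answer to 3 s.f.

1860 km

Arc length along a parallel = R cos φ · Δλ (with Δλ in radians).
= 6371 × cos 61.6° × (35.2° × π/180) = 6371 × 0.4756 × 0.6144 ≈ 1860 km.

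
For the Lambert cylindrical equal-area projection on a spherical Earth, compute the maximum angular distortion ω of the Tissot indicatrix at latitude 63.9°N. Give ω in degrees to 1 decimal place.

The Lambert cylindrical equal-area projection is the cylindrical equal-area projection with its standard parallel at the equator (φ₀ = 0). For cylindrical equal-area with standard parallel φ₀, h = cos φ / cos φ₀ and k = cos φ₀ / cos φ, so h·k = 1.
At 63.9°: h = 0.4399, k = 2.273; principal scales a = 2.273, b = 0.4399.
sin(ω/2) = (a − b)/(a + b) = 1.833/2.713 = 0.6757, so ω = 2 arcsin(0.6757) ≈ 85.0°.

85.0°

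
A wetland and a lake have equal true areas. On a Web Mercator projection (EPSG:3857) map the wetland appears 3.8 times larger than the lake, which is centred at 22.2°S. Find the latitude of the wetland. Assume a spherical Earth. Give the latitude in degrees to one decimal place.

Mercator areal scale is sec²φ, so apparent-area ratio = sec²φ₁ / sec²φ₂ = cos²φ₂ / cos²φ₁.
cos²φ₂ / cos²φ₁ = 3.8  ⇒  cos φ₁ = cos 22.2° / √3.8 = 0.9259/1.949 = 0.4750.
φ₁ = arccos(0.4750) ≈ 61.6°.

61.6°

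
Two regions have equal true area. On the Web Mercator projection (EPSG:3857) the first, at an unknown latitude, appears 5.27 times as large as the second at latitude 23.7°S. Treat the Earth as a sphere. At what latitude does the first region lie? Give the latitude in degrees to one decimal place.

66.5°

On Mercator, (apparent₁)/(apparent₂) = sec²φ₁ / sec²φ₂ when true areas are equal.
cos²φ₂ / cos²φ₁ = 5.27  ⇒  cos φ₁ = cos 23.7° / √5.27 = 0.9157/2.296 = 0.3989.
φ₁ = arccos(0.3989) ≈ 66.5°.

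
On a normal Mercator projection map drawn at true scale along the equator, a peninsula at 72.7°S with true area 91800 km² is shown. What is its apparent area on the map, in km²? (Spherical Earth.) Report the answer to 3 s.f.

1040000 km²

Mercator is conformal, so the point scale is isotropic: h = k = sec φ = 1/cos φ.
Areal scale = k² = sec²φ = 1/cos²(72.7°) = 1/0.2974² = 11.31.
Apparent area = 91800 × 11.31 ≈ 1040000 km².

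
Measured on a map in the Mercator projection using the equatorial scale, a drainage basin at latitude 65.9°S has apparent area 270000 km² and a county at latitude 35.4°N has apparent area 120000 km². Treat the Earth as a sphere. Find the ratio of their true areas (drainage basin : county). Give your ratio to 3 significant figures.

Mercator's areal exaggeration is sec²φ; hence true area = (apparent area) · cos²φ.
True area of drainage basin: 270000 × cos²(65.9°) = 270000 × 0.1667 = 45020 km².
True area of county: 120000 × cos²(35.4°) = 120000 × 0.6644 = 79730 km².
Ratio = 45020 / 79730 ≈ 0.565.

0.565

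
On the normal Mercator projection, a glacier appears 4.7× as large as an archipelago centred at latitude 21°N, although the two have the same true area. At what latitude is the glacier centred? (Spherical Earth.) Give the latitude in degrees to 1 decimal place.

For equal true areas on Mercator, apparent areas scale as sec²φ, so the ratio is cos²φ₂ / cos²φ₁.
cos²φ₂ / cos²φ₁ = 4.7  ⇒  cos φ₁ = cos 21° / √4.7 = 0.9336/2.168 = 0.4306.
φ₁ = arccos(0.4306) ≈ 64.5°.

64.5°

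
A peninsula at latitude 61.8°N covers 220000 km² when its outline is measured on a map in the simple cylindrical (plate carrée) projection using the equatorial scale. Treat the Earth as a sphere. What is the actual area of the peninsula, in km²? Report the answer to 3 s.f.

104000 km²

Plate carrée maps x = Rλ, y = Rφ. The meridian scale is h = 1 and the parallel scale is k = 1/cos φ = sec φ.
Areal scale = h·k = 1 × sec φ; at 61.8°, h = 1.000, k = 2.116, so h·k = 2.116.
True area = apparent / (areal scale) = 220000 / 2.116 ≈ 104000 km².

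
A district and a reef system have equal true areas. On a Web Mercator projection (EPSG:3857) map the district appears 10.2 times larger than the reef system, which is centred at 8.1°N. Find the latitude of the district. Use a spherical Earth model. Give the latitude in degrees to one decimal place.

71.9°

For equal true areas on Mercator, apparent areas scale as sec²φ, so the ratio is cos²φ₂ / cos²φ₁.
cos²φ₂ / cos²φ₁ = 10.2  ⇒  cos φ₁ = cos 8.1° / √10.2 = 0.9900/3.194 = 0.3100.
φ₁ = arccos(0.3100) ≈ 71.9°.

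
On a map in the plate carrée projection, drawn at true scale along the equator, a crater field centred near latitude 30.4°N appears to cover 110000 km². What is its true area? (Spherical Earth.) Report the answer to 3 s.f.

94900 km²

In the plate carrée (x = Rλ, y = Rφ), meridians are true-scale (h = 1) and parallels are stretched by k = sec φ.
Areal scale = h·k = 1 × sec φ; at 30.4°, h = 1.000, k = 1.159, so h·k = 1.159.
True area = apparent / (areal scale) = 110000 / 1.159 ≈ 94900 km².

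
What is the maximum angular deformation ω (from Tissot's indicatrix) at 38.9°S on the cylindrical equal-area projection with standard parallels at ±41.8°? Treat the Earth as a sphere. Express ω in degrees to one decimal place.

4.9°

For cylindrical equal-area with standard parallel φ₀, h = cos φ / cos φ₀ and k = cos φ₀ / cos φ, so h·k = 1.
At 38.9°: h = 1.044, k = 0.9579; principal scales a = 1.044, b = 0.9579.
sin(ω/2) = (a − b)/(a + b) = 0.08606/2.002 = 0.04299, so ω = 2 arcsin(0.04299) ≈ 4.9°.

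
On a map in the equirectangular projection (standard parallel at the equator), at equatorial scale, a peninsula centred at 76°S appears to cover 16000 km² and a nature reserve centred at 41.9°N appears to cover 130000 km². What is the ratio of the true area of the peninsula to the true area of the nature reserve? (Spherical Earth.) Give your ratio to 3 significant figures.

Plate carrée has h = 1 and k = sec φ, giving areal scale sec φ; true area = (apparent area) · cos φ.
True area of peninsula: 16000 × cos(76°) = 16000 × 0.2419 = 3871 km².
True area of nature reserve: 130000 × cos(41.9°) = 130000 × 0.7443 = 96760 km².
Ratio = 3871 / 96760 ≈ 0.0400.

0.0400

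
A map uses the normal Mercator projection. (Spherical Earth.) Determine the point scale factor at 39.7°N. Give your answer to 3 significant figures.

1.30

For Mercator, h = k = sec φ (a conformal cylindrical projection has a single point scale, 1/cos φ).
k = 1/cos 39.7° = 1/0.7694 = 1.300.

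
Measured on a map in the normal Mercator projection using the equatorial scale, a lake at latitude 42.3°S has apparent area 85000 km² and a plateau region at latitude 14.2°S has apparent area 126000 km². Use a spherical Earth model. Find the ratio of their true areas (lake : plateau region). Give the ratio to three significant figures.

Since Mercator area scale is 1/cos²φ, the true area equals the apparent area multiplied by cos²φ.
True area of lake: 85000 × cos²(42.3°) = 85000 × 0.5471 = 46500 km².
True area of plateau region: 126000 × cos²(14.2°) = 126000 × 0.9398 = 118400 km².
Ratio = 46500 / 118400 ≈ 0.393.

0.393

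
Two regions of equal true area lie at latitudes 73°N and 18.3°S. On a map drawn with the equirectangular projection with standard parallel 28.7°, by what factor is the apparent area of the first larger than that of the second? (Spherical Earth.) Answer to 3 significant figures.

3.25

The equidistant cylindrical projection with φ₀ = 28.7° has h = 1 (meridians true) and k = cos φ₀ / cos φ along parallels.
Areal scale at 73°: h·k = 1.000 × 3.000 = 3.000.
Areal scale at 18.3°: h·k = 1.000 × 0.9239 = 0.9239.
Ratio = 3.000/0.9239 ≈ 3.25.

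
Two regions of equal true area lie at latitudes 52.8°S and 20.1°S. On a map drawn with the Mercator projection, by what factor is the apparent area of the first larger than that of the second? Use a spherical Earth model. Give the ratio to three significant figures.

2.41

Mercator areal scale is sec²φ.
At 52.8°: sec²(52.8°) = 1/0.6046² = 2.736.
At 20.1°: sec²(20.1°) = 1/0.9391² = 1.134.
Ratio = 2.736/1.134 = cos²(20.1°)/cos²(52.8°) ≈ 2.41.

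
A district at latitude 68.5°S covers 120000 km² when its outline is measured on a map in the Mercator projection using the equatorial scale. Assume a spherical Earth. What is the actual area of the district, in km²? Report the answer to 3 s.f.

16100 km²

The Mercator projection is conformal; its linear scale factor is the same in every direction and equals sec φ = 1/cos φ.
Areal scale = k² = sec²φ = 1/cos²(68.5°) = 1/0.3665² = 7.445.
True area = apparent / (areal scale) = 120000 / 7.445 ≈ 16100 km².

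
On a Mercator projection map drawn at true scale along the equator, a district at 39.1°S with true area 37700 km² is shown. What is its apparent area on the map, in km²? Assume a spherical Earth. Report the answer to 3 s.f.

For Mercator, h = k = sec φ (a conformal cylindrical projection has a single point scale, 1/cos φ).
Areal scale = k² = sec²φ = 1/cos²(39.1°) = 1/0.7760² = 1.660.
Apparent area = 37700 × 1.660 ≈ 62600 km².

62600 km²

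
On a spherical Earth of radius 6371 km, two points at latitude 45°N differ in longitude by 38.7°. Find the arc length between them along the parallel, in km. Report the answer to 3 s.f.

Arc length along a parallel = R cos φ · Δλ (with Δλ in radians).
= 6371 × cos 45° × (38.7° × π/180) = 6371 × 0.7071 × 0.6754 ≈ 3040 km.

3040 km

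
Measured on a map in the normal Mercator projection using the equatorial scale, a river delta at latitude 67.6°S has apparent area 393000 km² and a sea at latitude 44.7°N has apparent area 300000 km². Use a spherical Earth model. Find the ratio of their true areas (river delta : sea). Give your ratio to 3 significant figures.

0.377

Since Mercator area scale is 1/cos²φ, the true area equals the apparent area multiplied by cos²φ.
True area of river delta: 393000 × cos²(67.6°) = 393000 × 0.1452 = 57070 km².
True area of sea: 300000 × cos²(44.7°) = 300000 × 0.5052 = 151600 km².
Ratio = 57070 / 151600 ≈ 0.377.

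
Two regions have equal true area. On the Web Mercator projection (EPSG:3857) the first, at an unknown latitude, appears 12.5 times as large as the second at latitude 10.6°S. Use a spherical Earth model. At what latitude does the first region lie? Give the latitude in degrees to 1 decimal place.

73.9°

On Mercator, (apparent₁)/(apparent₂) = sec²φ₁ / sec²φ₂ when true areas are equal.
cos²φ₂ / cos²φ₁ = 12.5  ⇒  cos φ₁ = cos 10.6° / √12.5 = 0.9829/3.536 = 0.2780.
φ₁ = arccos(0.2780) ≈ 73.9°.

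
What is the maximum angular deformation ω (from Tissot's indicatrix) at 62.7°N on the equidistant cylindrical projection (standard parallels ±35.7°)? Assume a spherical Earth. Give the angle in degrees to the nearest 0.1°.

32.3°

The equidistant cylindrical projection with φ₀ = 35.7° has h = 1 (meridians true) and k = cos φ₀ / cos φ along parallels.
At 62.7°: h = 1.000, k = 1.771; principal scales a = 1.771, b = 1.000.
sin(ω/2) = (a − b)/(a + b) = 0.7706/2.771 = 0.2781, so ω = 2 arcsin(0.2781) ≈ 32.3°.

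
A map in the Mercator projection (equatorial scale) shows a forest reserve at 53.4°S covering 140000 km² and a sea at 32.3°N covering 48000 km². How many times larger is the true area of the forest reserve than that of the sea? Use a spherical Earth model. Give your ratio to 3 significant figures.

1.45

Since Mercator area scale is 1/cos²φ, the true area equals the apparent area multiplied by cos²φ.
True area of forest reserve: 140000 × cos²(53.4°) = 140000 × 0.3555 = 49770 km².
True area of sea: 48000 × cos²(32.3°) = 48000 × 0.7145 = 34290 km².
Ratio = 49770 / 34290 ≈ 1.45.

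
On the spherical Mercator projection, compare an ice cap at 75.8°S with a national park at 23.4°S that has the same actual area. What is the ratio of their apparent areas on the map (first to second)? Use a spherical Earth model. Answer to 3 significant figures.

Mercator areal scale is sec²φ.
At 75.8°: sec²(75.8°) = 1/0.2453² = 16.62.
At 23.4°: sec²(23.4°) = 1/0.9178² = 1.187.
Ratio = 16.62/1.187 = cos²(23.4°)/cos²(75.8°) ≈ 14.0.

14.0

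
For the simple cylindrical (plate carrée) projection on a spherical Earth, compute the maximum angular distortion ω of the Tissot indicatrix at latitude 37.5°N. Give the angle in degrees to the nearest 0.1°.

For the equirectangular projection with φ₀ = 0 (plate carrée), h = 1 along meridians and k = sec φ along parallels.
At 37.5°: h = 1.000, k = 1.260; principal scales a = 1.260, b = 1.000.
sin(ω/2) = (a − b)/(a + b) = 0.2605/2.260 = 0.1152, so ω = 2 arcsin(0.1152) ≈ 13.2°.

13.2°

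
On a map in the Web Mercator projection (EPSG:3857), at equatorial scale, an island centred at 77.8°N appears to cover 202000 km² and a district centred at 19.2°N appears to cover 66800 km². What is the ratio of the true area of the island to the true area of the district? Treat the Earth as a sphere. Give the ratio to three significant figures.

Since Mercator area scale is 1/cos²φ, the true area equals the apparent area multiplied by cos²φ.
True area of island: 202000 × cos²(77.8°) = 202000 × 0.04466 = 9021 km².
True area of district: 66800 × cos²(19.2°) = 66800 × 0.8918 = 59580 km².
Ratio = 9021 / 59580 ≈ 0.151.

0.151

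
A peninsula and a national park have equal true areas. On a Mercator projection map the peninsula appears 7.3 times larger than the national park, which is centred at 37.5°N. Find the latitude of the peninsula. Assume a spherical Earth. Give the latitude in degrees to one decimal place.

72.9°

On Mercator, (apparent₁)/(apparent₂) = sec²φ₁ / sec²φ₂ when true areas are equal.
cos²φ₂ / cos²φ₁ = 7.3  ⇒  cos φ₁ = cos 37.5° / √7.3 = 0.7934/2.702 = 0.2936.
φ₁ = arccos(0.2936) ≈ 72.9°.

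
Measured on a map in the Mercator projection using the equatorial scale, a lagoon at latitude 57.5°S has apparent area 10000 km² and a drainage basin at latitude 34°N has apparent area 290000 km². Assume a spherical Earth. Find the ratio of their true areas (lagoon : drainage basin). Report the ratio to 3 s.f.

Mercator's areal exaggeration is sec²φ; hence true area = (apparent area) · cos²φ.
True area of lagoon: 10000 × cos²(57.5°) = 10000 × 0.2887 = 2887 km².
True area of drainage basin: 290000 × cos²(34°) = 290000 × 0.6873 = 199300 km².
Ratio = 2887 / 199300 ≈ 0.0145.

0.0145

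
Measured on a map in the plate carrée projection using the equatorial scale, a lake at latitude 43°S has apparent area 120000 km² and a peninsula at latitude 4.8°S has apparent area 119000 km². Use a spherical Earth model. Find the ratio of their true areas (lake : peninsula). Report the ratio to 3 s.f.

0.740

On the plate carrée, areal scale = h·k = 1 × sec φ, so true area = apparent × cos φ.
True area of lake: 120000 × cos(43°) = 120000 × 0.7314 = 87760 km².
True area of peninsula: 119000 × cos(4.8°) = 119000 × 0.9965 = 118600 km².
Ratio = 87760 / 118600 ≈ 0.740.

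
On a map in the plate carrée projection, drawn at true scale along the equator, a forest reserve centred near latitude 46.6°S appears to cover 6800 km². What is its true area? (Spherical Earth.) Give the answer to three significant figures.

4670 km²

Plate carrée maps x = Rλ, y = Rφ. The meridian scale is h = 1 and the parallel scale is k = 1/cos φ = sec φ.
Areal scale = h·k = 1 × sec φ; at 46.6°, h = 1.000, k = 1.455, so h·k = 1.455.
True area = apparent / (areal scale) = 6800 / 1.455 ≈ 4670 km².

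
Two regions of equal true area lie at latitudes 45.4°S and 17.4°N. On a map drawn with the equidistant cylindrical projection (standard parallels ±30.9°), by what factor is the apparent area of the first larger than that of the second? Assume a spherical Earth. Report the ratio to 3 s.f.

In the equirectangular projection with standard parallel φ₀ = 30.9° (x = Rλ cos φ₀, y = Rφ), meridians are true-scale (h = 1) and the parallel scale is k = cos φ₀ / cos φ.
Areal scale at 45.4°: h·k = 1.000 × 1.222 = 1.222.
Areal scale at 17.4°: h·k = 1.000 × 0.8992 = 0.8992.
Ratio = 1.222/0.8992 ≈ 1.36.

1.36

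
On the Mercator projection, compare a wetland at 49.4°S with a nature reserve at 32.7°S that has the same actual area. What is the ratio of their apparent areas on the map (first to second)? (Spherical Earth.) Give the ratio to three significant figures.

Mercator areal scale is sec²φ.
At 49.4°: sec²(49.4°) = 1/0.6508² = 2.361.
At 32.7°: sec²(32.7°) = 1/0.8415² = 1.412.
Ratio = 2.361/1.412 = cos²(32.7°)/cos²(49.4°) ≈ 1.67.

1.67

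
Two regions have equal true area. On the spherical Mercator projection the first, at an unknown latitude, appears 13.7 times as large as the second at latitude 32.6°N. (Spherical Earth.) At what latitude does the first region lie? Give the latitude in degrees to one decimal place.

76.8°

Mercator areal scale is sec²φ, so apparent-area ratio = sec²φ₁ / sec²φ₂ = cos²φ₂ / cos²φ₁.
cos²φ₂ / cos²φ₁ = 13.7  ⇒  cos φ₁ = cos 32.6° / √13.7 = 0.8425/3.701 = 0.2276.
φ₁ = arccos(0.2276) ≈ 76.8°.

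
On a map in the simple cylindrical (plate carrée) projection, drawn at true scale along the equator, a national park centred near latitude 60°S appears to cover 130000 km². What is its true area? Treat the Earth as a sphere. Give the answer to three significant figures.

In the plate carrée (x = Rλ, y = Rφ), meridians are true-scale (h = 1) and parallels are stretched by k = sec φ.
Areal scale = h·k = 1 × sec φ; at 60°, h = 1.000, k = 2.000, so h·k = 2.000.
True area = apparent / (areal scale) = 130000 / 2.000 ≈ 65000 km².

65000 km²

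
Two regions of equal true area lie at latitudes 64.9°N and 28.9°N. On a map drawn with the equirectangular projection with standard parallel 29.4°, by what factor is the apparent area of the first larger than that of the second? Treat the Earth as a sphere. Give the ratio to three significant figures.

2.06

In the equirectangular projection with standard parallel φ₀ = 29.4° (x = Rλ cos φ₀, y = Rφ), meridians are true-scale (h = 1) and the parallel scale is k = cos φ₀ / cos φ.
Areal scale at 64.9°: h·k = 1.000 × 2.054 = 2.054.
Areal scale at 28.9°: h·k = 1.000 × 0.9951 = 0.9951.
Ratio = 2.054/0.9951 ≈ 2.06.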